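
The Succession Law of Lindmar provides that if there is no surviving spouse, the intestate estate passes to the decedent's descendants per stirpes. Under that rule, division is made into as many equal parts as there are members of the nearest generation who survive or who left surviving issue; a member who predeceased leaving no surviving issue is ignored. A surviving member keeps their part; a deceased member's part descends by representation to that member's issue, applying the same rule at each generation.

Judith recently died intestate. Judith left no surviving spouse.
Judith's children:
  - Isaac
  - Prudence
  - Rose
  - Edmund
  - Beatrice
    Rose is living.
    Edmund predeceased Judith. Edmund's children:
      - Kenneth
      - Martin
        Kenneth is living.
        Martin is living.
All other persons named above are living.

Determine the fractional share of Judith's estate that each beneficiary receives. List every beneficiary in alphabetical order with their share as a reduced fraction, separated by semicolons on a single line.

There is no surviving spouse, so the entire estate passes to Judith's descendants per stirpes.
The estate is divided into 5 equal shares of 1/5 among Isaac, Prudence, Rose, Edmund, Beatrice.
Isaac is living and takes 1/5.
Prudence is living and takes 1/5.
Rose is living and takes 1/5.
Edmund predeceased; the 1/5 allotted to Edmund's branch passes to Edmund's issue by representation.
The 1/5 is divided into 2 equal shares of 1/10 among Kenneth, Martin.
Kenneth is living and takes 1/10.
Martin is living and takes 1/10.
Beatrice is living and takes 1/5.

Beatrice 1/5; Isaac 1/5; Kenneth 1/10; Martin 1/10; Prudence 1/5; Rose 1/5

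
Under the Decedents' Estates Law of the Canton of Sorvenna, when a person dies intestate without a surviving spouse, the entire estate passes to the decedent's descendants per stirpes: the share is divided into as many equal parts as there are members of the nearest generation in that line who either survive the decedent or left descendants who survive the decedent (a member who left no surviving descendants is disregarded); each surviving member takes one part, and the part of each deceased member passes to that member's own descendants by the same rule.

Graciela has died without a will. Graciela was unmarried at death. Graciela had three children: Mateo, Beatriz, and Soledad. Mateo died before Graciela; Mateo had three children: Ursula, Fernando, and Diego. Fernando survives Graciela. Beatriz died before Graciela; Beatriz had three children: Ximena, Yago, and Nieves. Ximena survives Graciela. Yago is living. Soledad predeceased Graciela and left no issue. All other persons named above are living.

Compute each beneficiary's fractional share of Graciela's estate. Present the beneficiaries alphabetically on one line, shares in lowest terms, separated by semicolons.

Diego 1/6; Fernando 1/6; Nieves 1/6; Ursula 1/6; Ximena 1/6; Yago 1/6

There is no surviving spouse, so the entire estate passes to Graciela's descendants per stirpes.
Soledad left no surviving issue, so that branch lapses and is disregarded.
The estate is divided into 2 equal shares of 1/2 among Mateo, Beatriz.
Mateo predeceased; the 1/2 allotted to Mateo's branch passes to Mateo's issue by representation.
The 1/2 is divided into 3 equal shares of 1/6 among Ursula, Fernando, Diego.
Ursula is living and takes 1/6.
Fernando is living and takes 1/6.
Diego is living and takes 1/6.
Beatriz predeceased; the 1/2 allotted to Beatriz's branch passes to Beatriz's issue by representation.
The 1/2 is divided into 3 equal shares of 1/6 among Ximena, Yago, Nieves.
Ximena is living and takes 1/6.
Yago is living and takes 1/6.
Nieves is living and takes 1/6.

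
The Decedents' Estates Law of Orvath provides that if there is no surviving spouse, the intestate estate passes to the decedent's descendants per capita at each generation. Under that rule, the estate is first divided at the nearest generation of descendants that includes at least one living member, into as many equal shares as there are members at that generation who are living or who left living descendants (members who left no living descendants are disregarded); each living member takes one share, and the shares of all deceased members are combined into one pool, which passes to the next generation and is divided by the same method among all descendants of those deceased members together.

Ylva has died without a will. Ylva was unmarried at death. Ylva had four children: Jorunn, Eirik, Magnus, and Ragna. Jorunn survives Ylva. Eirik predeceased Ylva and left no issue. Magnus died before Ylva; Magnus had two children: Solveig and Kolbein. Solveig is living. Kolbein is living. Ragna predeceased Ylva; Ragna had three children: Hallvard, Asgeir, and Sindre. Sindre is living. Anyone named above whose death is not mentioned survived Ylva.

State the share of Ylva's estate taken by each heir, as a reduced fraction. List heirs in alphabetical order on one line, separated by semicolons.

There is no surviving spouse, so the entire estate passes to Ylva's descendants per capita at each generation.
At generation 1 (Jorunn, Magnus, Ragna) there are 3 shares of (1)/3 = 1/3 each.
Living: Jorunn — each takes 1/3.
Deceased: Magnus and Ragna. Their combined 2/3 is pooled and carried to generation 2.
At generation 2 (Solveig, Kolbein, Hallvard, Asgeir, Sindre) there are 5 shares of (2/3)/5 = 2/15 each.
Living: Solveig, Kolbein, Hallvard, Asgeir, and Sindre — each takes 2/15.

Asgeir 2/15; Hallvard 2/15; Jorunn 1/3; Kolbein 2/15; Sindre 2/15; Solveig 2/15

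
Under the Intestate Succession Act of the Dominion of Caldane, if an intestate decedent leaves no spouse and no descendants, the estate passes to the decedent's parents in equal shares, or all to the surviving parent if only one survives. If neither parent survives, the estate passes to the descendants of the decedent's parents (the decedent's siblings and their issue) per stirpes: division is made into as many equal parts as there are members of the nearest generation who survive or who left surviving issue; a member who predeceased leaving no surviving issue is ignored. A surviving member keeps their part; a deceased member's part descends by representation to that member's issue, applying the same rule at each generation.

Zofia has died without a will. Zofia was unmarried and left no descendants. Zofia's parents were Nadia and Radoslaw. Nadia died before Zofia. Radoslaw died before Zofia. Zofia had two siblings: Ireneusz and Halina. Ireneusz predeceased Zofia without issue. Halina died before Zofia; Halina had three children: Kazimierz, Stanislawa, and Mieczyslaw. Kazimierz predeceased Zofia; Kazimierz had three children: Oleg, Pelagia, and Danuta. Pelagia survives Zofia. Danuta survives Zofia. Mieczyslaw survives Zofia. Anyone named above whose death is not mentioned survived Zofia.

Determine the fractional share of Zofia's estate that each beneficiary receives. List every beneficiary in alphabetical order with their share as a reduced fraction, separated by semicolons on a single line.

Danuta 1/9; Mieczyslaw 1/3; Oleg 1/9; Pelagia 1/9; Stanislawa 1/3

Neither parent survives and there are no descendants, so the estate passes to Zofia's siblings and their issue per stirpes.
Ireneusz left no surviving issue, so that branch lapses and is disregarded.
Halina's line is the sole branch at this level, so the full 1 passes to Halina's issue by representation.
The estate is divided into 3 equal shares of 1/3 among Kazimierz, Stanislawa, Mieczyslaw.
Kazimierz predeceased; the 1/3 allotted to Kazimierz's branch passes to Kazimierz's issue by representation.
The 1/3 is divided into 3 equal shares of 1/9 among Oleg, Pelagia, Danuta.
Oleg is living and takes 1/9.
Pelagia is living and takes 1/9.
Danuta is living and takes 1/9.
Stanislawa is living and takes 1/3.
Mieczyslaw is living and takes 1/3.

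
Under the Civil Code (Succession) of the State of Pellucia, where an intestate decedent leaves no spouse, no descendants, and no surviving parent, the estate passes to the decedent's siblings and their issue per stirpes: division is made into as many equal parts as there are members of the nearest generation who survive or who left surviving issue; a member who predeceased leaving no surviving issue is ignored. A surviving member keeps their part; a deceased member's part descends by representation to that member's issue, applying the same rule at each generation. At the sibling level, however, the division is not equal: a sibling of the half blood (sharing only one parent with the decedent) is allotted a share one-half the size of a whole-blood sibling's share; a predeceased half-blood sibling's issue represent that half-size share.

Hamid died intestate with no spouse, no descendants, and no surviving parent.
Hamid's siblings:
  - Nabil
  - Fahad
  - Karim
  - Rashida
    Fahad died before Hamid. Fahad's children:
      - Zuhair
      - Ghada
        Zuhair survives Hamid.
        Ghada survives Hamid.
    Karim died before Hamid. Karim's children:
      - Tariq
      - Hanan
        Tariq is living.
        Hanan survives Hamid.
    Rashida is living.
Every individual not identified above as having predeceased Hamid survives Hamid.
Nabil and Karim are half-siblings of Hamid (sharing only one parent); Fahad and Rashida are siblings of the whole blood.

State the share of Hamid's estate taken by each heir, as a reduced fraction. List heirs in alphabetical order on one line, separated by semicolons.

No spouse, descendants, or parent survives, so the estate passes to Hamid's siblings per stirpes.
Half-blood siblings count for one-half the weight of whole-blood siblings at the initial division.
Dividing 1 in proportion to weights (total weight 3): Nabil (weight 1/2) → 1/6; Fahad (weight 1) → 1/3; Karim (weight 1/2) → 1/6; Rashida (weight 1) → 1/3.
Nabil is living and takes 1/6.
Fahad predeceased; the 1/3 allotted to Fahad's branch passes to Fahad's issue by representation.
The 1/3 is divided into 2 equal shares of 1/6 among Zuhair, Ghada.
Zuhair is living and takes 1/6.
Ghada is living and takes 1/6.
Karim predeceased; the 1/6 allotted to Karim's branch passes to Karim's issue by representation.
The 1/6 is divided into 2 equal shares of 1/12 among Tariq, Hanan.
Tariq is living and takes 1/12.
Hanan is living and takes 1/12.
Rashida is living and takes 1/3.

Ghada 1/6; Hanan 1/12; Nabil 1/6; Rashida 1/3; Tariq 1/12; Zuhair 1/6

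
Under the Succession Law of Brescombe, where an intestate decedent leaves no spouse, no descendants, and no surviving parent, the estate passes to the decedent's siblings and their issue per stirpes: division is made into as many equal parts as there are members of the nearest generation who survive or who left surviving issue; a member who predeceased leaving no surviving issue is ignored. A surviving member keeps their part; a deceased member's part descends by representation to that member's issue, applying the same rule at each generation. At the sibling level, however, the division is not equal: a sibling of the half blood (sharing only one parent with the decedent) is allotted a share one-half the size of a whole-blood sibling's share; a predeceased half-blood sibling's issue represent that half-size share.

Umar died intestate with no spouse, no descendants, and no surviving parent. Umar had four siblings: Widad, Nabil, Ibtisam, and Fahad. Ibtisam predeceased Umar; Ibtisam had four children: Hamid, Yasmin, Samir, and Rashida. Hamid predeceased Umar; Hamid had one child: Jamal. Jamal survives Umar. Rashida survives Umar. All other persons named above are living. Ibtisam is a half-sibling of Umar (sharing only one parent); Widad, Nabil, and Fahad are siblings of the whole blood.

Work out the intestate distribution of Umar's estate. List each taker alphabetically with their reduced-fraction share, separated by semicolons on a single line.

Fahad 2/7; Jamal 1/28; Nabil 2/7; Rashida 1/28; Samir 1/28; Widad 2/7; Yasmin 1/28

No spouse, descendants, or parent survives, so the estate passes to Umar's siblings per stirpes.
Half-blood siblings count for one-half the weight of whole-blood siblings at the initial division.
Dividing 1 in proportion to weights (total weight 7/2): Widad (weight 1) → 2/7; Nabil (weight 1) → 2/7; Ibtisam (weight 1/2) → 1/7; Fahad (weight 1) → 2/7.
Widad is living and takes 2/7.
Nabil is living and takes 2/7.
Ibtisam predeceased; the 1/7 allotted to Ibtisam's branch passes to Ibtisam's issue by representation.
The 1/7 is divided into 4 equal shares of 1/28 among Hamid, Yasmin, Samir, Rashida.
Hamid predeceased; the 1/28 allotted to Hamid's branch passes to Hamid's issue by representation.
Jamal is the sole taker at this level and receives the full 1/28.
Yasmin is living and takes 1/28.
Samir is living and takes 1/28.
Rashida is living and takes 1/28.
Fahad is living and takes 2/7.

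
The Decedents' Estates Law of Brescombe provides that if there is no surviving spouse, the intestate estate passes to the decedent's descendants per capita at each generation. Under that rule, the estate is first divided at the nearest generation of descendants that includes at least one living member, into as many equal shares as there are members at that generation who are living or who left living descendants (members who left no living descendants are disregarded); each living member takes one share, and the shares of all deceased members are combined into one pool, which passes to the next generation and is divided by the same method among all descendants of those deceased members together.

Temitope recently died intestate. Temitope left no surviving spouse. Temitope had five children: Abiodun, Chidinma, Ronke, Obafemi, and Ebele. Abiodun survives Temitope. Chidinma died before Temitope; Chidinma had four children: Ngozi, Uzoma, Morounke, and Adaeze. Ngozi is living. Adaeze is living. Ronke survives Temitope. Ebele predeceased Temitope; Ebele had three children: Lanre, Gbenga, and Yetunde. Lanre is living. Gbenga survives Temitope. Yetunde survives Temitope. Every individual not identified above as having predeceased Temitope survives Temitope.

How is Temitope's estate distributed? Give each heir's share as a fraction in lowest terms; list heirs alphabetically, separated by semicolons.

Abiodun 1/5; Adaeze 2/35; Gbenga 2/35; Lanre 2/35; Morounke 2/35; Ngozi 2/35; Obafemi 1/5; Ronke 1/5; Uzoma 2/35; Yetunde 2/35

There is no surviving spouse, so the entire estate passes to Temitope's descendants per capita at each generation.
At generation 1 (Abiodun, Chidinma, Ronke, Obafemi, Ebele) there are 5 shares of (1)/5 = 1/5 each.
Living: Abiodun, Ronke, and Obafemi — each takes 1/5.
Deceased: Chidinma and Ebele. Their combined 2/5 is pooled and carried to generation 2.
At generation 2 (Ngozi, Uzoma, Morounke, Adaeze, Lanre, Gbenga, Yetunde) there are 7 shares of (2/5)/7 = 2/35 each.
Living: Ngozi, Uzoma, Morounke, Adaeze, Lanre, Gbenga, and Yetunde — each takes 2/35.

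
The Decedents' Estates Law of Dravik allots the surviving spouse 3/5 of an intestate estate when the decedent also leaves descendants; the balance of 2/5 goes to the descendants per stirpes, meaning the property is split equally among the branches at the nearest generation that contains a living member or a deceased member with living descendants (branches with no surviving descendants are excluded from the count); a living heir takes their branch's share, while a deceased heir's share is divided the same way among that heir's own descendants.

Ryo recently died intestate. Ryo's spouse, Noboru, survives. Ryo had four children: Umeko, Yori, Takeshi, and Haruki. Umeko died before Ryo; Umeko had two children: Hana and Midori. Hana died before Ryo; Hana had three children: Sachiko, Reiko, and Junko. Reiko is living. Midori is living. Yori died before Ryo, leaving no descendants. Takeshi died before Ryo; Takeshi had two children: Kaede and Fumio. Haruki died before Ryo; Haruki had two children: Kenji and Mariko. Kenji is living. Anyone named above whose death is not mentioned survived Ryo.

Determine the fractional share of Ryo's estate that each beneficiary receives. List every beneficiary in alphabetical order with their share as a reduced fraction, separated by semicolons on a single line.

Noboru, as surviving spouse, takes 3/5.
The remaining 2/5 passes to Ryo's descendants per stirpes.
Yori left no surviving issue, so that branch lapses and is disregarded.
The 2/5 is divided into 3 equal shares of 2/15 among Umeko, Takeshi, Haruki.
Umeko predeceased; the 2/15 allotted to Umeko's branch passes to Umeko's issue by representation.
The 2/15 is divided into 2 equal shares of 1/15 among Hana, Midori.
Hana predeceased; the 1/15 allotted to Hana's branch passes to Hana's issue by representation.
The 1/15 is divided into 3 equal shares of 1/45 among Sachiko, Reiko, Junko.
Sachiko is living and takes 1/45.
Reiko is living and takes 1/45.
Junko is living and takes 1/45.
Midori is living and takes 1/15.
Takeshi predeceased; the 2/15 allotted to Takeshi's branch passes to Takeshi's issue by representation.
The 2/15 is divided into 2 equal shares of 1/15 among Kaede, Fumio.
Kaede is living and takes 1/15.
Fumio is living and takes 1/15.
Haruki predeceased; the 2/15 allotted to Haruki's branch passes to Haruki's issue by representation.
The 2/15 is divided into 2 equal shares of 1/15 among Kenji, Mariko.
Kenji is living and takes 1/15.
Mariko is living and takes 1/15.

Fumio 1/15; Junko 1/45; Kaede 1/15; Kenji 1/15; Mariko 1/15; Midori 1/15; Noboru 3/5; Reiko 1/45; Sachiko 1/45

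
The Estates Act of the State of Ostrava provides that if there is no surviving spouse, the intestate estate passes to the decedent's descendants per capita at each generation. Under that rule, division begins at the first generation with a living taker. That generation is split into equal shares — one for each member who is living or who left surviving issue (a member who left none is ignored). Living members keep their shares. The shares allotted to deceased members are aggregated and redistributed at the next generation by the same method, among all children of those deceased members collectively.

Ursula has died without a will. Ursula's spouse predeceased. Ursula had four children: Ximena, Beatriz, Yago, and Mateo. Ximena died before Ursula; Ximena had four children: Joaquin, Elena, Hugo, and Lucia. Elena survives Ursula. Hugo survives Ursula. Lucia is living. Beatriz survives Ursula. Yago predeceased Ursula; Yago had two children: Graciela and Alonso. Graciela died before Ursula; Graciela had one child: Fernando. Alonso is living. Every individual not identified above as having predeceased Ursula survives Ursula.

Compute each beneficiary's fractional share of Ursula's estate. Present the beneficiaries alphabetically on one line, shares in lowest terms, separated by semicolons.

Alonso 1/12; Beatriz 1/4; Elena 1/12; Fernando 1/12; Hugo 1/12; Joaquin 1/12; Lucia 1/12; Mateo 1/4

There is no surviving spouse, so the entire estate passes to Ursula's descendants per capita at each generation.
At generation 1 (Ximena, Beatriz, Yago, Mateo) there are 4 shares of (1)/4 = 1/4 each.
Living: Beatriz and Mateo — each takes 1/4.
Deceased: Ximena and Yago. Their combined 1/2 is pooled and carried to generation 2.
At generation 2 (Joaquin, Elena, Hugo, Lucia, Graciela, Alonso) there are 6 shares of (1/2)/6 = 1/12 each.
Living: Joaquin, Elena, Hugo, Lucia, and Alonso — each takes 1/12.
Deceased: Graciela. That 1/12 share is carried to generation 3.
At generation 3 (Fernando) there are 1 shares of (1/12)/1 = 1/12 each.
Living: Fernando — each takes 1/12.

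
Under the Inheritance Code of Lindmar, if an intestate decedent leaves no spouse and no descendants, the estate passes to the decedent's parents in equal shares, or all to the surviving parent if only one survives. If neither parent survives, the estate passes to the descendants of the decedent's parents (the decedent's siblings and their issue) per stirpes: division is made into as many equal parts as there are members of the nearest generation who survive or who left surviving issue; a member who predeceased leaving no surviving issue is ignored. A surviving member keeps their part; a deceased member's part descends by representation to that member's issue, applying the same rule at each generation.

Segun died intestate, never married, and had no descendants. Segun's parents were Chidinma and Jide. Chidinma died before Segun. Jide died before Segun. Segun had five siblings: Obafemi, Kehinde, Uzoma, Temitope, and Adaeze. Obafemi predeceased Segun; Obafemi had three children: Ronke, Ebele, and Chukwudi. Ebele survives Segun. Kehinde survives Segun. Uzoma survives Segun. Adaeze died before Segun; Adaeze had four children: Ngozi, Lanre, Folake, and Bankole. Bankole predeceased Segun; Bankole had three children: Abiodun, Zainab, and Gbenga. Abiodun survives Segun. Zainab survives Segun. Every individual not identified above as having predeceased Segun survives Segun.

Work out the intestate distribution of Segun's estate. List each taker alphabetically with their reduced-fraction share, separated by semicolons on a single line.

Neither parent survives and there are no descendants, so the estate passes to Segun's siblings and their issue per stirpes.
The estate is divided into 5 equal shares of 1/5 among Obafemi, Kehinde, Uzoma, Temitope, Adaeze.
Obafemi predeceased; the 1/5 allotted to Obafemi's branch passes to Obafemi's issue by representation.
The 1/5 is divided into 3 equal shares of 1/15 among Ronke, Ebele, Chukwudi.
Ronke is living and takes 1/15.
Ebele is living and takes 1/15.
Chukwudi is living and takes 1/15.
Kehinde is living and takes 1/5.
Uzoma is living and takes 1/5.
Temitope is living and takes 1/5.
Adaeze predeceased; the 1/5 allotted to Adaeze's branch passes to Adaeze's issue by representation.
The 1/5 is divided into 4 equal shares of 1/20 among Ngozi, Lanre, Folake, Bankole.
Ngozi is living and takes 1/20.
Lanre is living and takes 1/20.
Folake is living and takes 1/20.
Bankole predeceased; the 1/20 allotted to Bankole's branch passes to Bankole's issue by representation.
The 1/20 is divided into 3 equal shares of 1/60 among Abiodun, Zainab, Gbenga.
Abiodun is living and takes 1/60.
Zainab is living and takes 1/60.
Gbenga is living and takes 1/60.

Abiodun 1/60; Chukwudi 1/15; Ebele 1/15; Folake 1/20; Gbenga 1/60; Kehinde 1/5; Lanre 1/20; Ngozi 1/20; Ronke 1/15; Temitope 1/5; Uzoma 1/5; Zainab 1/60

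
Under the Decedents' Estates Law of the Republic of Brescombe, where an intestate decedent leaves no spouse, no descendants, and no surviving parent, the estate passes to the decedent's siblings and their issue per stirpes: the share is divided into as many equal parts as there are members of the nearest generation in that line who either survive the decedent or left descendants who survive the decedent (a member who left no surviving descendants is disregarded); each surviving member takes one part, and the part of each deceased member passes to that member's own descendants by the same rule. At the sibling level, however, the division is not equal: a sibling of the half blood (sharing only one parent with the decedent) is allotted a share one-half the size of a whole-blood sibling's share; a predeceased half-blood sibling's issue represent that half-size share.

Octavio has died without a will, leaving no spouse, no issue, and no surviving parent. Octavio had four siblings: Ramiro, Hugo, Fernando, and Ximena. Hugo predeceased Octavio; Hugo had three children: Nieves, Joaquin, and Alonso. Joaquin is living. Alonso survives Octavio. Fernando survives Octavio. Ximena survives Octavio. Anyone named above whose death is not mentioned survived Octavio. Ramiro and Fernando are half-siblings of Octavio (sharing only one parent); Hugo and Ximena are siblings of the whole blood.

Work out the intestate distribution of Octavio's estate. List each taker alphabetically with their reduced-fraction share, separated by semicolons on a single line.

No spouse, descendants, or parent survives, so the estate passes to Octavio's siblings per stirpes.
Half-blood siblings count for one-half the weight of whole-blood siblings at the initial division.
Dividing 1 in proportion to weights (total weight 3): Ramiro (weight 1/2) → 1/6; Hugo (weight 1) → 1/3; Fernando (weight 1/2) → 1/6; Ximena (weight 1) → 1/3.
Ramiro is living and takes 1/6.
Hugo predeceased; the 1/3 allotted to Hugo's branch passes to Hugo's issue by representation.
The 1/3 is divided into 3 equal shares of 1/9 among Nieves, Joaquin, Alonso.
Nieves is living and takes 1/9.
Joaquin is living and takes 1/9.
Alonso is living and takes 1/9.
Fernando is living and takes 1/6.
Ximena is living and takes 1/3.

Alonso 1/9; Fernando 1/6; Joaquin 1/9; Nieves 1/9; Ramiro 1/6; Ximena 1/3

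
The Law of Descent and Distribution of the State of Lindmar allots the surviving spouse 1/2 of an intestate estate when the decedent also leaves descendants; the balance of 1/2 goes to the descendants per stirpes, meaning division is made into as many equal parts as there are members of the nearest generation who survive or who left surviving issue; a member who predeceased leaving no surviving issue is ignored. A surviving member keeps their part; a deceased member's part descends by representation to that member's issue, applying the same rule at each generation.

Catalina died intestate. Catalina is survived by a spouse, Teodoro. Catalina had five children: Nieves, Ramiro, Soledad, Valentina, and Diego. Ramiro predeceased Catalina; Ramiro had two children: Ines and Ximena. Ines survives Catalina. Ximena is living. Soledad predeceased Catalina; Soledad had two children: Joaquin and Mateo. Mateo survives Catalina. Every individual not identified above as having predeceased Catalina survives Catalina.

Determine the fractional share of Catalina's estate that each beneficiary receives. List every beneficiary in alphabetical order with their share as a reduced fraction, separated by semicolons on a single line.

Diego 1/10; Ines 1/20; Joaquin 1/20; Mateo 1/20; Nieves 1/10; Teodoro 1/2; Valentina 1/10; Ximena 1/20

Teodoro, as surviving spouse, takes 1/2.
The remaining 1/2 passes to Catalina's descendants per stirpes.
The 1/2 is divided into 5 equal shares of 1/10 among Nieves, Ramiro, Soledad, Valentina, Diego.
Nieves is living and takes 1/10.
Ramiro predeceased; the 1/10 allotted to Ramiro's branch passes to Ramiro's issue by representation.
The 1/10 is divided into 2 equal shares of 1/20 among Ines, Ximena.
Ines is living and takes 1/20.
Ximena is living and takes 1/20.
Soledad predeceased; the 1/10 allotted to Soledad's branch passes to Soledad's issue by representation.
The 1/10 is divided into 2 equal shares of 1/20 among Joaquin, Mateo.
Joaquin is living and takes 1/20.
Mateo is living and takes 1/20.
Valentina is living and takes 1/10.
Diego is living and takes 1/10.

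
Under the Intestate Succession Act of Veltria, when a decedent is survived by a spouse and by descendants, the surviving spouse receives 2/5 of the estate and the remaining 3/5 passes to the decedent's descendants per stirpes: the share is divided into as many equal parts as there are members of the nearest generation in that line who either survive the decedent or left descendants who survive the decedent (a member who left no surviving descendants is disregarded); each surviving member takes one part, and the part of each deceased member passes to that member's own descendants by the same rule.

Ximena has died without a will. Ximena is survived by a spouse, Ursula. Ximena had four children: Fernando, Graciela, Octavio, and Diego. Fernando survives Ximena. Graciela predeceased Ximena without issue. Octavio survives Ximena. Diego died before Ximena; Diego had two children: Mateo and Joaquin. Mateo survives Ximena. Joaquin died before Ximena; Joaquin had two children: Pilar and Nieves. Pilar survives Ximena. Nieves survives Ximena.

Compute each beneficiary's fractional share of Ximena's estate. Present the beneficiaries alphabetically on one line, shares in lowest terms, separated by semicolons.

Fernando 1/5; Mateo 1/10; Nieves 1/20; Octavio 1/5; Pilar 1/20; Ursula 2/5

Ursula, as surviving spouse, takes 2/5.
The remaining 3/5 passes to Ximena's descendants per stirpes.
Graciela left no surviving issue, so that branch lapses and is disregarded.
The 3/5 is divided into 3 equal shares of 1/5 among Fernando, Octavio, Diego.
Fernando is living and takes 1/5.
Octavio is living and takes 1/5.
Diego predeceased; the 1/5 allotted to Diego's branch passes to Diego's issue by representation.
The 1/5 is divided into 2 equal shares of 1/10 among Mateo, Joaquin.
Mateo is living and takes 1/10.
Joaquin predeceased; the 1/10 allotted to Joaquin's branch passes to Joaquin's issue by representation.
The 1/10 is divided into 2 equal shares of 1/20 among Pilar, Nieves.
Pilar is living and takes 1/20.
Nieves is living and takes 1/20.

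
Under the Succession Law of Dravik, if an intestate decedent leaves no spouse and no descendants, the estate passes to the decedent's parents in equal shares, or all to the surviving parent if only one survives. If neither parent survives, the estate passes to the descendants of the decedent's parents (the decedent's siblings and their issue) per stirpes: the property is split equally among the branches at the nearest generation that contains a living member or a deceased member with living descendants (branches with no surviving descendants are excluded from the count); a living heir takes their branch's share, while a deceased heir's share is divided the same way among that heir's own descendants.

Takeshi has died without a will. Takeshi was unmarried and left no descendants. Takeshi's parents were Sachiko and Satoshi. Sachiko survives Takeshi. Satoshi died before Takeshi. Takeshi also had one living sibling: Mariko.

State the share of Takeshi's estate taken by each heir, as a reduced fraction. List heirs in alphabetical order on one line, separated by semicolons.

Only one parent, Sachiko, survives, so Sachiko takes the entire estate. The siblings take nothing because a surviving parent has priority.

Sachiko 1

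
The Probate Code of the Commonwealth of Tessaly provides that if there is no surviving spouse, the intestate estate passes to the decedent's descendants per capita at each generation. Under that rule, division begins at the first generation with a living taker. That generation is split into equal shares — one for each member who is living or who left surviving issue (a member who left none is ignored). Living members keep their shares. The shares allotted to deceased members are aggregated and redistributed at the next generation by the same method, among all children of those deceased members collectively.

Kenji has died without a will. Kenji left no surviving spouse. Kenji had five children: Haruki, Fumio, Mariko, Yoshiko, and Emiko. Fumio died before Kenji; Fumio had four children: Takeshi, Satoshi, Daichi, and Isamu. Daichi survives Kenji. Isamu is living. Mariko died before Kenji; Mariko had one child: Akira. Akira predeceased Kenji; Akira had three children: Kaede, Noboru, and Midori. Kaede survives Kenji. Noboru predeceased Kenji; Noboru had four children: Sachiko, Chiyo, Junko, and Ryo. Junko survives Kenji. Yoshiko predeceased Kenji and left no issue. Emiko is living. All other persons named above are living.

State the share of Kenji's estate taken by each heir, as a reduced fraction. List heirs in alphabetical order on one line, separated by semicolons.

There is no surviving spouse, so the entire estate passes to Kenji's descendants per capita at each generation.
At generation 1 (Haruki, Fumio, Mariko, Emiko) there are 4 shares of (1)/4 = 1/4 each.
Living: Haruki and Emiko — each takes 1/4.
Deceased: Fumio and Mariko. Their combined 1/2 is pooled and carried to generation 2.
At generation 2 (Takeshi, Satoshi, Daichi, Isamu, Akira) there are 5 shares of (1/2)/5 = 1/10 each.
Living: Takeshi, Satoshi, Daichi, and Isamu — each takes 1/10.
Deceased: Akira. That 1/10 share is carried to generation 3.
At generation 3 (Kaede, Noboru, Midori) there are 3 shares of (1/10)/3 = 1/30 each.
Living: Kaede and Midori — each takes 1/30.
Deceased: Noboru. That 1/30 share is carried to generation 4.
At generation 4 (Sachiko, Chiyo, Junko, Ryo) there are 4 shares of (1/30)/4 = 1/120 each.
Living: Sachiko, Chiyo, Junko, and Ryo — each takes 1/120.

Chiyo 1/120; Daichi 1/10; Emiko 1/4; Haruki 1/4; Isamu 1/10; Junko 1/120; Kaede 1/30; Midori 1/30; Ryo 1/120; Sachiko 1/120; Satoshi 1/10; Takeshi 1/10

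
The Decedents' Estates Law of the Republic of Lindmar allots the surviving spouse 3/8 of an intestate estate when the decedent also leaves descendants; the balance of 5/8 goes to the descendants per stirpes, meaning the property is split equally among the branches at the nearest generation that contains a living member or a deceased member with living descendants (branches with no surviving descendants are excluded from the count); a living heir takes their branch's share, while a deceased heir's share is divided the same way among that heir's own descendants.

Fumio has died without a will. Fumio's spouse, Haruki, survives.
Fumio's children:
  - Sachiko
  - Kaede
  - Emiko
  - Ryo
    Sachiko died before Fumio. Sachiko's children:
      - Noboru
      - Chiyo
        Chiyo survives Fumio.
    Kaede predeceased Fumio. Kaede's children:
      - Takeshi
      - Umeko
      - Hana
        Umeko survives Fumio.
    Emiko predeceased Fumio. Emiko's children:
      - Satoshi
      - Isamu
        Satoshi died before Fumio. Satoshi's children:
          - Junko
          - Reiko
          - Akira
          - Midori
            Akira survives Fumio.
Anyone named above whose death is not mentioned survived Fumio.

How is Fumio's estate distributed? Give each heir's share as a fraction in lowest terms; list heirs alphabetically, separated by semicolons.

Akira 5/256; Chiyo 5/64; Hana 5/96; Haruki 3/8; Isamu 5/64; Junko 5/256; Midori 5/256; Noboru 5/64; Reiko 5/256; Ryo 5/32; Takeshi 5/96; Umeko 5/96

Haruki, as surviving spouse, takes 3/8.
The remaining 5/8 passes to Fumio's descendants per stirpes.
The 5/8 is divided into 4 equal shares of 5/32 among Sachiko, Kaede, Emiko, Ryo.
Sachiko predeceased; the 5/32 allotted to Sachiko's branch passes to Sachiko's issue by representation.
The 5/32 is divided into 2 equal shares of 5/64 among Noboru, Chiyo.
Noboru is living and takes 5/64.
Chiyo is living and takes 5/64.
Kaede predeceased; the 5/32 allotted to Kaede's branch passes to Kaede's issue by representation.
The 5/32 is divided into 3 equal shares of 5/96 among Takeshi, Umeko, Hana.
Takeshi is living and takes 5/96.
Umeko is living and takes 5/96.
Hana is living and takes 5/96.
Emiko predeceased; the 5/32 allotted to Emiko's branch passes to Emiko's issue by representation.
The 5/32 is divided into 2 equal shares of 5/64 among Satoshi, Isamu.
Satoshi predeceased; the 5/64 allotted to Satoshi's branch passes to Satoshi's issue by representation.
The 5/64 is divided into 4 equal shares of 5/256 among Junko, Reiko, Akira, Midori.
Junko is living and takes 5/256.
Reiko is living and takes 5/256.
Akira is living and takes 5/256.
Midori is living and takes 5/256.
Isamu is living and takes 5/64.
Ryo is living and takes 5/32.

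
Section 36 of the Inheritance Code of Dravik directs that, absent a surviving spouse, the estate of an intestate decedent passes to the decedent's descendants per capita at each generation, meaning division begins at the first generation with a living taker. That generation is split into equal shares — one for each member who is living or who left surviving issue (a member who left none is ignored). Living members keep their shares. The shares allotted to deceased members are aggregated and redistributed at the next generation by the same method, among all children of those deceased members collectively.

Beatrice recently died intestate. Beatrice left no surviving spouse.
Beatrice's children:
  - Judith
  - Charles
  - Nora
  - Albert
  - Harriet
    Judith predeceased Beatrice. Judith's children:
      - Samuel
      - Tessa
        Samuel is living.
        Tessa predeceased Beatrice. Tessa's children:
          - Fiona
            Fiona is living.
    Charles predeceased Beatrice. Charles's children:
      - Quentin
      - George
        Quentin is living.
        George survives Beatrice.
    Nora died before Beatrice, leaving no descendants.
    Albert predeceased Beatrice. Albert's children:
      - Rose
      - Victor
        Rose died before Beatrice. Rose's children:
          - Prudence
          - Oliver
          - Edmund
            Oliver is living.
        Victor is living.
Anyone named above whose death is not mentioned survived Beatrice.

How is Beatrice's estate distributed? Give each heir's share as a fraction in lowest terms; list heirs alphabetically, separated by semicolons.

Edmund 1/16; Fiona 1/16; George 1/8; Harriet 1/4; Oliver 1/16; Prudence 1/16; Quentin 1/8; Samuel 1/8; Victor 1/8

There is no surviving spouse, so the entire estate passes to Beatrice's descendants per capita at each generation.
At generation 1 (Judith, Charles, Albert, Harriet) there are 4 shares of (1)/4 = 1/4 each.
Living: Harriet — each takes 1/4.
Deceased: Judith, Charles, and Albert. Their combined 3/4 is pooled and carried to generation 2.
At generation 2 (Samuel, Tessa, Quentin, George, Rose, Victor) there are 6 shares of (3/4)/6 = 1/8 each.
Living: Samuel, Quentin, George, and Victor — each takes 1/8.
Deceased: Tessa and Rose. Their combined 1/4 is pooled and carried to generation 3.
At generation 3 (Fiona, Prudence, Oliver, Edmund) there are 4 shares of (1/4)/4 = 1/16 each.
Living: Fiona, Prudence, Oliver, and Edmund — each takes 1/16.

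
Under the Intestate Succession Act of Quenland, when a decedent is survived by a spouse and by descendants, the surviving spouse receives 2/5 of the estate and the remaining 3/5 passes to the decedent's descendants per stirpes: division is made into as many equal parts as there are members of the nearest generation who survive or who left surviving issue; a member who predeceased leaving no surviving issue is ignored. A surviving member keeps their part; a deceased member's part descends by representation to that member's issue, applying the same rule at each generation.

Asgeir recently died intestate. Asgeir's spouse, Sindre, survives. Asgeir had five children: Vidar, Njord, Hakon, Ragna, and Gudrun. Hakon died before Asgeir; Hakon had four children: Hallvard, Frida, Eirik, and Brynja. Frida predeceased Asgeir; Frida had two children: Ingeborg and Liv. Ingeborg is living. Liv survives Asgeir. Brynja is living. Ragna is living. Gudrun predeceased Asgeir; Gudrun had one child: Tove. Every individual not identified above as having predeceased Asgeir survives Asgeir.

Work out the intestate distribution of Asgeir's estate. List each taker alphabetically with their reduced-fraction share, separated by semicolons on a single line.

Sindre, as surviving spouse, takes 2/5.
The remaining 3/5 passes to Asgeir's descendants per stirpes.
The 3/5 is divided into 5 equal shares of 3/25 among Vidar, Njord, Hakon, Ragna, Gudrun.
Vidar is living and takes 3/25.
Njord is living and takes 3/25.
Hakon predeceased; the 3/25 allotted to Hakon's branch passes to Hakon's issue by representation.
The 3/25 is divided into 4 equal shares of 3/100 among Hallvard, Frida, Eirik, Brynja.
Hallvard is living and takes 3/100.
Frida predeceased; the 3/100 allotted to Frida's branch passes to Frida's issue by representation.
The 3/100 is divided into 2 equal shares of 3/200 among Ingeborg, Liv.
Ingeborg is living and takes 3/200.
Liv is living and takes 3/200.
Eirik is living and takes 3/100.
Brynja is living and takes 3/100.
Ragna is living and takes 3/25.
Gudrun predeceased; the 3/25 allotted to Gudrun's branch passes to Gudrun's issue by representation.
Tove is the sole taker at this level and receives the full 3/25.

Brynja 3/100; Eirik 3/100; Hallvard 3/100; Ingeborg 3/200; Liv 3/200; Njord 3/25; Ragna 3/25; Sindre 2/5; Tove 3/25; Vidar 3/25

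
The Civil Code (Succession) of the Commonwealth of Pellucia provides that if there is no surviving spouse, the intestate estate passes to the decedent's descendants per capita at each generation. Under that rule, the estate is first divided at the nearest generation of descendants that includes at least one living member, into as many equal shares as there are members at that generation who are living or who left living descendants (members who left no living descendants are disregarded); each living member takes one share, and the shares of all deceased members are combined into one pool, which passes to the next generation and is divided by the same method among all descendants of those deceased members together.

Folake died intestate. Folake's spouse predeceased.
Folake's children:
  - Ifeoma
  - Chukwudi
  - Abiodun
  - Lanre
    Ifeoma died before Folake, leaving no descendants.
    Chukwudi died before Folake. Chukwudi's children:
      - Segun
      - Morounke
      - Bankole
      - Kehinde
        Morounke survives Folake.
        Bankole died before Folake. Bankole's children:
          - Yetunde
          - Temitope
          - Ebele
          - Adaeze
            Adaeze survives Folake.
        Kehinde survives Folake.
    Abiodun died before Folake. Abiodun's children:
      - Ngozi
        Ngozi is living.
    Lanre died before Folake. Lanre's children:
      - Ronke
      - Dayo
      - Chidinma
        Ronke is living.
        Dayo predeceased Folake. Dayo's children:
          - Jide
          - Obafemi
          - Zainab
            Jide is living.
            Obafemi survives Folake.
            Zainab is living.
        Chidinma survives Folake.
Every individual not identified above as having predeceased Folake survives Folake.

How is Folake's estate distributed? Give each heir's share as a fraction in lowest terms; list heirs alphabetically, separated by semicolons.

Adaeze 1/28; Chidinma 1/8; Ebele 1/28; Jide 1/28; Kehinde 1/8; Morounke 1/8; Ngozi 1/8; Obafemi 1/28; Ronke 1/8; Segun 1/8; Temitope 1/28; Yetunde 1/28; Zainab 1/28

There is no surviving spouse, so the entire estate passes to Folake's descendants per capita at each generation.
No one at generation 1 (Chukwudi, Abiodun, Lanre) is living; moving to the next generation.
At generation 2 (Segun, Morounke, Bankole, Kehinde, Ngozi, Ronke, Dayo, Chidinma) there are 8 shares of (1)/8 = 1/8 each.
Living: Segun, Morounke, Kehinde, Ngozi, Ronke, and Chidinma — each takes 1/8.
Deceased: Bankole and Dayo. Their combined 1/4 is pooled and carried to generation 3.
At generation 3 (Yetunde, Temitope, Ebele, Adaeze, Jide, Obafemi, Zainab) there are 7 shares of (1/4)/7 = 1/28 each.
Living: Yetunde, Temitope, Ebele, Adaeze, Jide, Obafemi, and Zainab — each takes 1/28.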